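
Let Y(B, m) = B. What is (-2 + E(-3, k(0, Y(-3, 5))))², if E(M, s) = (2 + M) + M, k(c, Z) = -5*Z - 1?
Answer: 36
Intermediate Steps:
k(c, Z) = -1 - 5*Z
E(M, s) = 2 + 2*M
(-2 + E(-3, k(0, Y(-3, 5))))² = (-2 + (2 + 2*(-3)))² = (-2 + (2 - 6))² = (-2 - 4)² = (-6)² = 36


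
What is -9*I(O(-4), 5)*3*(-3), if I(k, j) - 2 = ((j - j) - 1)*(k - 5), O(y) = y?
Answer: 891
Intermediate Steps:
I(k, j) = 7 - k (I(k, j) = 2 + ((j - j) - 1)*(k - 5) = 2 + (0 - 1)*(-5 + k) = 2 - (-5 + k) = 2 + (5 - k) = 7 - k)
-9*I(O(-4), 5)*3*(-3) = -9*(7 - 1*(-4))*3*(-3) = -9*(7 + 4)*3*(-3) = -99*3*(-3) = -9*33*(-3) = -297*(-3) = 891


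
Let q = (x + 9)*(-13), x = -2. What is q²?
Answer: 8281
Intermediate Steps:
q = -91 (q = (-2 + 9)*(-13) = 7*(-13) = -91)
q² = (-91)² = 8281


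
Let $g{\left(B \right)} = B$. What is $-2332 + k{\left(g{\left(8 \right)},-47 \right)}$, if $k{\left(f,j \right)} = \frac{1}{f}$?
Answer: $- \frac{18655}{8} \approx -2331.9$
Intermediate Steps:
$-2332 + k{\left(g{\left(8 \right)},-47 \right)} = -2332 + \frac{1}{8} = - \frac{18655}{8}$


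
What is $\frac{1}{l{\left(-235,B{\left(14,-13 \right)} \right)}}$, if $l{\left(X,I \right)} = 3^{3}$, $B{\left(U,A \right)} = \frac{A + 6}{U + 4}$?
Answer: $\frac{1}{27} \approx 0.037037$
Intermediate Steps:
$B{\left(U,A \right)} = \frac{6 + A}{4 + U}$
$l{\left(X,I \right)} = 27$
$\frac{1}{l{\left(-235,B{\left(14,-13 \right)} \right)}} = \frac{1}{27}$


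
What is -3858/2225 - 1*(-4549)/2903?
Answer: -1078249/6459175 ≈ -0.16693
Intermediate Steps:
-3858/2225 - 1*(-4549)/2903 = -3858*1/2225 + 4549*(1/2903) = -3858/2225 + 4549/2903 = -1078249/6459175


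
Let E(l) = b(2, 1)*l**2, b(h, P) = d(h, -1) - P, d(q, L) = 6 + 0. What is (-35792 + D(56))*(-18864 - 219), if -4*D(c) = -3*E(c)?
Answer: 458602656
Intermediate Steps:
d(q, L) = 6
b(h, P) = 6 - P
E(l) = 5*l**2 (E(l) = (6 - 1*1)*l**2 = (6 - 1)*l**2 = 5*l**2)
D(c) = 15*c**2/4 (D(c) = -(-3)*5*c**2/4 = -(-15)*c**2/4 = 15*c**2/4)
(-35792 + D(56))*(-18864 - 219) = (-35792 + (15/4)*56**2)*(-18864 - 219) = (-35792 + (15/4)*3136)*(-19083) = (-35792 + 11760)*(-19083) = -24032*(-19083) = 458602656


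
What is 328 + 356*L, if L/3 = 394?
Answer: 421120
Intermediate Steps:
L = 1182 (L = 3*394 = 1182)
328 + 356*L = 328 + 356*1182 = 328 + 420792 = 421120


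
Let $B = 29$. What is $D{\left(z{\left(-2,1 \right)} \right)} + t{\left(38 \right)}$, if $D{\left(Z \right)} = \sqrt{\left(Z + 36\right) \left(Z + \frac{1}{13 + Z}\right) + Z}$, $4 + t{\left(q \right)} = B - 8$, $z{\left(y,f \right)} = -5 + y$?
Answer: $17 + \frac{i \sqrt{7386}}{6} \approx 17.0 + 14.324 i$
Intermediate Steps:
$t{\left(q \right)} = 17$ ($t{\left(q \right)} = -4 + \left(29 - 8\right) = -4 + 21 = 17$)
$D{\left(Z \right)} = \sqrt{Z + \left(36 + Z\right) \left(Z + \frac{1}{13 + Z}\right)}$ ($D{\left(Z \right)} = \sqrt{\left(36 + Z\right) \left(Z + \frac{1}{13 + Z}\right) + Z} = \sqrt{Z + \left(36 + Z\right) \left(Z + \frac{1}{13 + Z}\right)}$)
$D{\left(z{\left(-2,1 \right)} \right)} + t{\left(38 \right)} = \sqrt{\frac{36 - 7 + \left(-5 - 2\right) \left(13 - 7\right) \left(37 - 7\right)}{13 - 7}} + 17 = \sqrt{\frac{36 - 7 - 7 \left(13 - 7\right) \left(37 - 7\right)}{13 - 7}} + 17 = \sqrt{\frac{36 - 7 - 42 \cdot 30}{6}} + 17 = \sqrt{\frac{36 - 7 - 1260}{6}} + 17 = \sqrt{\frac{1}{6} \left(-1231\right)} + 17 = \sqrt{- \frac{1231}{6}} + 17 = \frac{i \sqrt{7386}}{6} + 17 = 17 + \frac{i \sqrt{7386}}{6}$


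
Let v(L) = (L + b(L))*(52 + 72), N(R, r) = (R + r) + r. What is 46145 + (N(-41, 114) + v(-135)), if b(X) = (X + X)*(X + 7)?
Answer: 4315032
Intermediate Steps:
b(X) = 2*X*(7 + X) (b(X) = (2*X)*(7 + X) = 2*X*(7 + X))
N(R, r) = R + 2*r
v(L) = 124*L + 248*L*(7 + L) (v(L) = (L + 2*L*(7 + L))*(52 + 72) = (L + 2*L*(7 + L))*124 = 124*L + 248*L*(7 + L))
46145 + (N(-41, 114) + v(-135)) = 46145 + ((-41 + 2*114) + 124*(-135)*(15 + 2*(-135))) = 46145 + ((-41 + 228) + 124*(-135)*(15 - 270)) = 46145 + (187 + 124*(-135)*(-255)) = 46145 + (187 + 4268700) = 46145 + 4268887 = 4315032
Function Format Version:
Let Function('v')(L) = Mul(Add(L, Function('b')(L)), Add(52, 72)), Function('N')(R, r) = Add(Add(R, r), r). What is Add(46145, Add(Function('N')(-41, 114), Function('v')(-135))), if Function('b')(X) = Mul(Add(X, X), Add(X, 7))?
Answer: 4315032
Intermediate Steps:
Function('b')(X) = Mul(2, X, Add(7, X)) (Function('b')(X) = Mul(Mul(2, X), Add(7, X)) = Mul(2, X, Add(7, X)))
Function('N')(R, r) = Add(R, Mul(2, r))
Function('v')(L) = Add(Mul(124, L), Mul(248, L, Add(7, L))) (Function('v')(L) = Mul(Add(L, Mul(2, L, Add(7, L))), Add(52, 72)) = Mul(Add(L, Mul(2, L, Add(7, L))), 124) = Add(Mul(124, L), Mul(248, L, Add(7, L))))
Add(46145, Add(Function('N')(-41, 114), Function('v')(-135))) = Add(46145, Add(Add(-41, Mul(2, 114)), Mul(124, -135, Add(15, Mul(2, -135))))) = Add(46145, Add(Add(-41, 228), Mul(124, -135, Add(15, -270)))) = Add(46145, Add(187, Mul(124, -135, -255))) = Add(46145, Add(187, 4268700)) = Add(46145, 4268887) = 4315032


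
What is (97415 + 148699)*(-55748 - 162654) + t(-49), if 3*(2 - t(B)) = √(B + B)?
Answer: -53751789826 - 7*I*√2/3 ≈ -5.3752e+10 - 3.2998*I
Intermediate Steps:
t(B) = 2 - √2*√B/3 (t(B) = 2 - √(B + B)/3 = 2 - √2*√B/3)
(97415 + 148699)*(-55748 - 162654) + t(-49) = (97415 + 148699)*(-55748 - 162654) + (2 - √2*√(-49)/3) = 246114*(-218402) + (2 - √2*7*I/3) = -53751789828 + (2 - 7*I*√2/3) = -53751789826 - 7*I*√2/3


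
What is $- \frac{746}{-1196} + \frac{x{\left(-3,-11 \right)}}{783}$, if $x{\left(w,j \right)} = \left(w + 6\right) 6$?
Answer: $\frac{33647}{52026} \approx 0.64673$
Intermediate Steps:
$x{\left(w,j \right)} = 36 + 6 w$ ($x{\left(w,j \right)} = \left(6 + w\right) 6 = 36 + 6 w$)
$- \frac{746}{-1196} + \frac{x{\left(-3,-11 \right)}}{783} = - \frac{746}{-1196} + \frac{36 + 6 \left(-3\right)}{783} = \left(-746\right) \left(- \frac{1}{1196}\right) + \left(36 - 18\right) \frac{1}{783} = \frac{373}{598} + 18 \cdot \frac{1}{783} = \frac{373}{598} + \frac{2}{87} = \frac{33647}{52026}$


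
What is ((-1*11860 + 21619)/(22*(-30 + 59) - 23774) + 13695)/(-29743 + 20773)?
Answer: -105612587/69176640 ≈ -1.5267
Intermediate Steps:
((-1*11860 + 21619)/(22*(-30 + 59) - 23774) + 13695)/(-29743 + 20773) = ((-11860 + 21619)/(22*29 - 23774) + 13695)/(-8970) = (9759/(638 - 23774) + 13695)*(-1/8970) = (9759/(-23136) + 13695)*(-1/8970) = (9759*(-1/23136) + 13695)*(-1/8970) = (-3253/7712 + 13695)*(-1/8970) = (105612587/7712)*(-1/8970) = -105612587/69176640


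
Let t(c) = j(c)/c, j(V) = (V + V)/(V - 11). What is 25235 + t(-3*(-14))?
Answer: 782287/31 ≈ 25235.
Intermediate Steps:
j(V) = 2*V/(-11 + V) (j(V) = (2*V)/(-11 + V) = 2*V/(-11 + V))
t(c) = 2/(-11 + c) (t(c) = (2*c/(-11 + c))/c = 2/(-11 + c))
25235 + t(-3*(-14)) = 25235 + 2/(-11 - 3*(-14)) = 25235 + 2/(-11 + 42) = 25235 + 2/31 = 782287/31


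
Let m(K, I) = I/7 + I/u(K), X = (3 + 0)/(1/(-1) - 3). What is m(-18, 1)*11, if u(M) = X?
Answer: -275/21 ≈ -13.095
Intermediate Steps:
X = -3/4 (X = 3/(1*(-1) - 3) = 3/(-1 - 3) = 3/(-4) = 3*(-1/4) = -3/4 ≈ -0.75000)
u(M) = -3/4
m(K, I) = -25*I/21 (m(K, I) = I/7 + I/(-3/4) = I*(1/7) + I*(-4/3) = I/7 - 4*I/3 = -25*I/21)
m(-18, 1)*11 = -25/21*1*11 = -25/21*11 = -275/21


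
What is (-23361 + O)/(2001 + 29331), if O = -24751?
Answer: -12028/7833 ≈ -1.5356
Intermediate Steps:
(-23361 + O)/(2001 + 29331) = (-23361 - 24751)/(2001 + 29331) = -48112/31332 = -48112*1/31332 = -12028/7833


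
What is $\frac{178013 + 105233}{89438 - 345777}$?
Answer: $- \frac{283246}{256339} \approx -1.105$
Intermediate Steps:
$\frac{178013 + 105233}{89438 - 345777} = \frac{283246}{-256339} = 283246 \left(- \frac{1}{256339}\right) = - \frac{283246}{256339}$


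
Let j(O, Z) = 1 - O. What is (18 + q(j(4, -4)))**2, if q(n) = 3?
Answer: 441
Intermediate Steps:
(18 + q(j(4, -4)))**2 = (18 + 3)**2 = 21**2 = 441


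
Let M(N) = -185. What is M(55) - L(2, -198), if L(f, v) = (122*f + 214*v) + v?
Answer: 42141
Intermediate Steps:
L(f, v) = 122*f + 215*v
M(55) - L(2, -198) = -185 - (122*2 + 215*(-198)) = -185 - (244 - 42570) = -185 - 1*(-42326) = -185 + 42326 = 42141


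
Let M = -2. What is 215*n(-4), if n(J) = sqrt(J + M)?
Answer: 215*I*sqrt(6) ≈ 526.64*I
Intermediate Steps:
n(J) = sqrt(-2 + J) (n(J) = sqrt(J - 2) = sqrt(-2 + J))
215*n(-4) = 215*sqrt(-2 - 4) = 215*sqrt(-6) = 215*(I*sqrt(6)) = 215*I*sqrt(6)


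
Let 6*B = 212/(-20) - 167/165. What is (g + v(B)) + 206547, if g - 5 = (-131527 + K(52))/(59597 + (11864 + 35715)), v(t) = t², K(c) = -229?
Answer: 1356071679107341/6565199850 ≈ 2.0655e+5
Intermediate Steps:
B = -958/495 (B = (212/(-20) - 167/165)/6 = (212*(-1/20) - 167*1/165)/6 = (-53/5 - 167/165)/6 = (⅙)*(-1916/165) = -958/495 ≈ -1.9354)
g = 101031/26794 (g = 5 + (-131527 - 229)/(59597 + (11864 + 35715)) = 5 - 131756/(59597 + 47579) = 5 - 131756/107176 = 5 - 131756*1/107176 = 5 - 32939/26794 = 101031/26794 ≈ 3.7707)
(g + v(B)) + 206547 = (101031/26794 + (-958/495)²) + 206547 = (101031/26794 + 917764/245025) + 206547 = 49345689391/6565199850 + 206547 = 1356071679107341/6565199850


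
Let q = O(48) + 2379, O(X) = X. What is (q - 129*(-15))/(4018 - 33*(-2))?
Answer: 2181/2042 ≈ 1.0681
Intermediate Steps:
q = 2427 (q = 48 + 2379 = 2427)
(q - 129*(-15))/(4018 - 33*(-2)) = (2427 - 129*(-15))/(4018 - 33*(-2)) = (2427 + 1935)/(4018 + 66) = 4362/4084 = 4362*(1/4084) = 2181/2042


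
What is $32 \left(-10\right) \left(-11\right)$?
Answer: $3520$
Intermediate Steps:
$32 \left(-10\right) \left(-11\right) = \left(-320\right) \left(-11\right) = 3520$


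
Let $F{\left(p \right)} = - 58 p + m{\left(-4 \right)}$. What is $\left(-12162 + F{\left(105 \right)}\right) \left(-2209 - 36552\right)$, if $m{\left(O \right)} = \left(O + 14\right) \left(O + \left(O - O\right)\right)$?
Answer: $709016212$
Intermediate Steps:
$m{\left(O \right)} = O \left(14 + O\right)$ ($m{\left(O \right)} = \left(14 + O\right) \left(O + 0\right) = \left(14 + O\right) O = O \left(14 + O\right)$)
$F{\left(p \right)} = -40 - 58 p$ ($F{\left(p \right)} = - 58 p - 4 \left(14 - 4\right) = - 58 p - 40 = -40 - 58 p$)
$\left(-12162 + F{\left(105 \right)}\right) \left(-2209 - 36552\right) = \left(-12162 - 6130\right) \left(-2209 - 36552\right) = \left(-12162 - 6130\right) \left(-38761\right) = \left(-18292\right) \left(-38761\right) = 709016212$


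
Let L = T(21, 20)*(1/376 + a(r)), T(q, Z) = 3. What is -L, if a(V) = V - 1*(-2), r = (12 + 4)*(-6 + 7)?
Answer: -20307/376 ≈ -54.008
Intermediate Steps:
r = 16 (r = 16*1 = 16)
a(V) = 2 + V (a(V) = V + 2 = 2 + V)
L = 20307/376 (L = 3*(1/376 + (2 + 16)) = 3*(1/376 + 18) = 3*(6769/376) = 20307/376 ≈ 54.008)
-L = -1*20307/376 = -20307/376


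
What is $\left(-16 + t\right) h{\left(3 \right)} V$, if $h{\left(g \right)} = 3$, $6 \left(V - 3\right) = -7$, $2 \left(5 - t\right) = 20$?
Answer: $- \frac{231}{2} \approx -115.5$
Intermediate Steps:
$t = -5$ ($t = 5 - 10 = -5$)
$V = \frac{11}{6}$ ($V = 3 + \frac{1}{6} \left(-7\right) = 3 - \frac{7}{6} = \frac{11}{6} \approx 1.8333$)
$\left(-16 + t\right) h{\left(3 \right)} V = \left(-16 - 5\right) 3 \cdot \frac{11}{6} = \left(-21\right) 3 \cdot \frac{11}{6} = \left(-63\right) \frac{11}{6} = - \frac{231}{2}$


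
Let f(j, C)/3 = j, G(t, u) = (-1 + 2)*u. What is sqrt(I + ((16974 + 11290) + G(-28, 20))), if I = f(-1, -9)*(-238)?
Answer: 9*sqrt(358) ≈ 170.29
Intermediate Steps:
G(t, u) = u (G(t, u) = 1*u = u)
f(j, C) = 3*j
I = 714 (I = (3*(-1))*(-238) = -3*(-238) = 714)
sqrt(I + ((16974 + 11290) + G(-28, 20))) = sqrt(714 + ((16974 + 11290) + 20)) = sqrt(714 + (28264 + 20)) = sqrt(714 + 28284) = sqrt(28998) = 9*sqrt(358)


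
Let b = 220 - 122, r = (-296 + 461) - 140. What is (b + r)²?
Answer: 15129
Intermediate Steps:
r = 25 (r = 165 - 140 = 25)
b = 98
(b + r)² = (98 + 25)² = 123² = 15129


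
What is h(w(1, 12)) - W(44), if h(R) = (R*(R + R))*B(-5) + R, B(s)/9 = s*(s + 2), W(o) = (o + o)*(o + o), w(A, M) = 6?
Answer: 1982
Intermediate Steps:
W(o) = 4*o**2 (W(o) = (2*o)*(2*o) = 4*o**2)
B(s) = 9*s*(2 + s) (B(s) = 9*(s*(s + 2)) = 9*(s*(2 + s)) = 9*s*(2 + s))
h(R) = R + 270*R**2 (h(R) = (R*(R + R))*(9*(-5)*(2 - 5)) + R = (R*(2*R))*(9*(-5)*(-3)) + R = (2*R**2)*135 + R = 270*R**2 + R = R + 270*R**2)
h(w(1, 12)) - W(44) = 6*(1 + 270*6) - 4*44**2 = 6*(1 + 1620) - 4*1936 = 6*1621 - 1*7744 = 9726 - 7744 = 1982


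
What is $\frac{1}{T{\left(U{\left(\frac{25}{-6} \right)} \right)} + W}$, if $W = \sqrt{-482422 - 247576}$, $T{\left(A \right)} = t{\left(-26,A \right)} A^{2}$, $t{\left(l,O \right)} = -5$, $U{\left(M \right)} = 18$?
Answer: $- \frac{810}{1677199} - \frac{i \sqrt{729998}}{3354398} \approx -0.00048295 - 0.00025471 i$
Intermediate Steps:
$T{\left(A \right)} = - 5 A^{2}$
$W = i \sqrt{729998}$ ($W = \sqrt{-482422 - 247576} = \sqrt{-729998} = i \sqrt{729998} \approx 854.4 i$)
$\frac{1}{T{\left(U{\left(\frac{25}{-6} \right)} \right)} + W} = \frac{1}{- 5 \cdot 18^{2} + i \sqrt{729998}} = \frac{1}{\left(-5\right) 324 + i \sqrt{729998}} = \frac{1}{-1620 + i \sqrt{729998}}$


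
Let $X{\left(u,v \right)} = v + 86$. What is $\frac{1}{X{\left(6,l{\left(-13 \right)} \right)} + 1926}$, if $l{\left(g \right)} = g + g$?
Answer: $\frac{1}{1986} \approx 0.00050353$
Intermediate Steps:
$l{\left(g \right)} = 2 g$
$X{\left(u,v \right)} = 86 + v$
$\frac{1}{X{\left(6,l{\left(-13 \right)} \right)} + 1926} = \frac{1}{\left(86 + 2 \left(-13\right)\right) + 1926} = \frac{1}{\left(86 - 26\right) + 1926} = \frac{1}{60 + 1926} = \frac{1}{1986}$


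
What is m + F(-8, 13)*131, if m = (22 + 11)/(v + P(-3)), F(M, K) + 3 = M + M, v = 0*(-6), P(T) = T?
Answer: -2500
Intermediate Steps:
v = 0
F(M, K) = -3 + 2*M (F(M, K) = -3 + (M + M) = -3 + 2*M)
m = -11 (m = (22 + 11)/(0 - 3) = 33/(-3) = 33*(-⅓) = -11)
m + F(-8, 13)*131 = -11 + (-3 + 2*(-8))*131 = -11 + (-3 - 16)*131 = -11 - 19*131 = -11 - 2489 = -2500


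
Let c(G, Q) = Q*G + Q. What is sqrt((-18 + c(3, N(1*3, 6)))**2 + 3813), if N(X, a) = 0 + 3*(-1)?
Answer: sqrt(4713) ≈ 68.651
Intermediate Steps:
N(X, a) = -3 (N(X, a) = 0 - 3 = -3)
c(G, Q) = Q + G*Q (c(G, Q) = G*Q + Q = Q + G*Q)
sqrt((-18 + c(3, N(1*3, 6)))**2 + 3813) = sqrt((-18 - 3*(1 + 3))**2 + 3813) = sqrt((-18 - 3*4)**2 + 3813) = sqrt((-18 - 12)**2 + 3813) = sqrt((-30)**2 + 3813) = sqrt(900 + 3813) = sqrt(4713)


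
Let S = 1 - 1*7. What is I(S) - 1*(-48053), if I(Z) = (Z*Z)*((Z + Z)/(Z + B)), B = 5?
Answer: 48485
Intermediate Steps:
S = -6 (S = 1 - 7 = -6)
I(Z) = 2*Z³/(5 + Z) (I(Z) = (Z*Z)*((Z + Z)/(Z + 5)) = Z²*((2*Z)/(5 + Z)) = Z²*(2*Z/(5 + Z)) = 2*Z³/(5 + Z))
I(S) - 1*(-48053) = 2*(-6)³/(5 - 6) - 1*(-48053) = 2*(-216)/(-1) + 48053 = 2*(-216)*(-1) + 48053 = 432 + 48053 = 48485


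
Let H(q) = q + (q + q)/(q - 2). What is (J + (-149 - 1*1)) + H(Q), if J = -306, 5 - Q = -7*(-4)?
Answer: -11929/25 ≈ -477.16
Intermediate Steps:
Q = -23 (Q = 5 - (-7)*(-4) = 5 - 1*28 = 5 - 28 = -23)
H(q) = q + 2*q/(-2 + q) (H(q) = q + (2*q)/(-2 + q) = q + 2*q/(-2 + q))
(J + (-149 - 1*1)) + H(Q) = (-306 + (-149 - 1*1)) + (-23)**2/(-2 - 23) = (-306 + (-149 - 1)) + 529/(-25) = (-306 - 150) + 529*(-1/25) = -456 - 529/25 = -11929/25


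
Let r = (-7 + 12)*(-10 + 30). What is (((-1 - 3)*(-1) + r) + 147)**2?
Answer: 63001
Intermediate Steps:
r = 100 (r = 5*20 = 100)
(((-1 - 3)*(-1) + r) + 147)**2 = (((-1 - 3)*(-1) + 100) + 147)**2 = ((-4*(-1) + 100) + 147)**2 = ((4 + 100) + 147)**2 = (104 + 147)**2 = 251**2 = 63001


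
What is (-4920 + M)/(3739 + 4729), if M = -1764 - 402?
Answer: -3543/4234 ≈ -0.83680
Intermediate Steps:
M = -2166
(-4920 + M)/(3739 + 4729) = (-4920 - 2166)/(3739 + 4729) = -7086/8468 = -7086*1/8468 = -3543/4234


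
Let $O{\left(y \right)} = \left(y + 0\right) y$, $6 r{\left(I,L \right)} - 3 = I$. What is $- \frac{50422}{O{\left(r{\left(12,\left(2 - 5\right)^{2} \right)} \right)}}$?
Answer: $- \frac{201688}{25} \approx -8067.5$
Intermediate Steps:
$r{\left(I,L \right)} = \frac{1}{2} + \frac{I}{6}$
$O{\left(y \right)} = y^{2}$ ($O{\left(y \right)} = y y = y^{2}$)
$- \frac{50422}{O{\left(r{\left(12,\left(2 - 5\right)^{2} \right)} \right)}} = - \frac{50422}{\left(\frac{1}{2} + \frac{1}{6} \cdot 12\right)^{2}} = - \frac{50422}{\left(\frac{1}{2} + 2\right)^{2}} = - \frac{50422}{\left(\frac{5}{2}\right)^{2}} = - \frac{50422}{\frac{25}{4}} = \left(-50422\right) \frac{4}{25} = - \frac{201688}{25}$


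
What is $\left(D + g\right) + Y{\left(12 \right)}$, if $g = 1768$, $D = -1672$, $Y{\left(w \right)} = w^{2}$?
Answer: $240$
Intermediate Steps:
$\left(D + g\right) + Y{\left(12 \right)} = \left(-1672 + 1768\right) + 12^{2} = 96 + 144 = 240$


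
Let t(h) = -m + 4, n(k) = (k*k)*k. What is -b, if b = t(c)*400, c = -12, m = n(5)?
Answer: 48400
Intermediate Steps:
n(k) = k³ (n(k) = k²*k = k³)
m = 125 (m = 5³ = 125)
t(h) = -121 (t(h) = -1*125 + 4 = -125 + 4 = -121)
b = -48400 (b = -121*400 = -48400)
-b = -1*(-48400) = 48400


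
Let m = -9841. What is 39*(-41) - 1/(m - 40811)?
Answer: -80992547/50652 ≈ -1599.0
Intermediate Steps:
39*(-41) - 1/(m - 40811) = 39*(-41) - 1/(-9841 - 40811) = -1599 - 1/(-50652) = -1599 - 1*(-1/50652) = -1599 + 1/50652 = -80992547/50652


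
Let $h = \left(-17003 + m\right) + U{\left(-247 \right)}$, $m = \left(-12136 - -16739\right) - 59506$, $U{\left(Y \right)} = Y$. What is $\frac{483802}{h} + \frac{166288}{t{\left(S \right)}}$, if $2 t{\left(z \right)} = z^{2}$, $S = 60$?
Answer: $\frac{154546312}{1803825} \approx 85.677$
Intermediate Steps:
$m = -54903$ ($m = \left(-12136 + 16739\right) - 59506 = 4603 - 59506 = -54903$)
$h = -72153$ ($h = \left(-17003 - 54903\right) - 247 = -71906 - 247 = -72153$)
$t{\left(z \right)} = \frac{z^{2}}{2}$
$\frac{483802}{h} + \frac{166288}{t{\left(S \right)}} = \frac{483802}{-72153} + \frac{166288}{\frac{1}{2} \cdot 60^{2}} = 483802 \left(- \frac{1}{72153}\right) + \frac{166288}{\frac{1}{2} \cdot 3600} = - \frac{483802}{72153} + \frac{166288}{1800} = - \frac{483802}{72153} + 166288 \cdot \frac{1}{1800} = - \frac{483802}{72153} + \frac{20786}{225} = \frac{154546312}{1803825}$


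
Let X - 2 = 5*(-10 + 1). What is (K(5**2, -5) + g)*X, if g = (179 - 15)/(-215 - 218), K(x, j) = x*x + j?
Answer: -11536728/433 ≈ -26644.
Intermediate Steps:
K(x, j) = j + x**2 (K(x, j) = x**2 + j = j + x**2)
g = -164/433 (g = 164/(-433) = 164*(-1/433) = -164/433 ≈ -0.37875)
X = -43 (X = 2 + 5*(-10 + 1) = 2 + 5*(-9) = 2 - 45 = -43)
(K(5**2, -5) + g)*X = ((-5 + (5**2)**2) - 164/433)*(-43) = ((-5 + 25**2) - 164/433)*(-43) = ((-5 + 625) - 164/433)*(-43) = (620 - 164/433)*(-43) = (268296/433)*(-43) = -11536728/433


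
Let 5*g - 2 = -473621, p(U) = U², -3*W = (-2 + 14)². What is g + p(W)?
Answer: -462099/5 ≈ -92420.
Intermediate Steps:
W = -48 (W = -(-2 + 14)²/3 = -⅓*12² = -⅓*144 = -48)
g = -473619/5 (g = ⅖ + (⅕)*(-473621) = ⅖ - 473621/5 = -473619/5 ≈ -94724.)
g + p(W) = -473619/5 + (-48)² = -473619/5 + 2304 = -462099/5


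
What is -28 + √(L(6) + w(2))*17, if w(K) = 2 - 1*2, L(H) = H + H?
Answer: -28 + 34*√3 ≈ 30.890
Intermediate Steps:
L(H) = 2*H
w(K) = 0 (w(K) = 2 - 2 = 0)
-28 + √(L(6) + w(2))*17 = -28 + √(2*6 + 0)*17 = -28 + √(12 + 0)*17 = -28 + √12*17 = -28 + (2*√3)*17 = -28 + 34*√3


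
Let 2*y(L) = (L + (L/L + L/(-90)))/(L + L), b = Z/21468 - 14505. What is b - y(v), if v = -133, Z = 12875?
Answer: -1242429070733/85657320 ≈ -14505.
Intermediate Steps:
b = -311380465/21468 (b = 12875/21468 - 14505 = -311380465/21468 ≈ -14504.)
y(L) = (1 + 89*L/90)/(4*L) (y(L) = ((L + (L/L + L/(-90)))/(L + L))/2 = ((L + (1 + L*(-1/90)))/((2*L)))/2 = ((L + (1 - L/90))*(1/(2*L)))/2 = ((1 + 89*L/90)*(1/(2*L)))/2 = ((1 + 89*L/90)/(2*L))/2 = (1 + 89*L/90)/(4*L))
b - y(v) = -311380465/21468 - (90 + 89*(-133))/(360*(-133)) = -311380465/21468 - (-1)*(90 - 11837)/(360*133) = -311380465/21468 - (-1)*(-11747)/(360*133) = -311380465/21468 - 1*11747/47880 = -311380465/21468 - 11747/47880 = -1242429070733/85657320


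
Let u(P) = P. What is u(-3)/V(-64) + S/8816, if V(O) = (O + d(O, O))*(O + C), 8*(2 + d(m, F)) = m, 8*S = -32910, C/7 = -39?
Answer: -205230291/439706816 ≈ -0.46674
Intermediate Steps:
C = -273 (C = 7*(-39) = -273)
S = -16455/4 (S = (⅛)*(-32910) = -16455/4 ≈ -4113.8)
d(m, F) = -2 + m/8
V(O) = (-273 + O)*(-2 + 9*O/8) (V(O) = (O + (-2 + O/8))*(O - 273) = (-2 + 9*O/8)*(-273 + O) = (-273 + O)*(-2 + 9*O/8))
u(-3)/V(-64) + S/8816 = -3/(546 - 2473/8*(-64) + (9/8)*(-64)²) - 16455/4/8816 = -3/(546 + 19784 + (9/8)*4096) - 16455/4*1/8816 = -3/(546 + 19784 + 4608) - 16455/35264 = -3/24938 - 16455/35264 = -205230291/439706816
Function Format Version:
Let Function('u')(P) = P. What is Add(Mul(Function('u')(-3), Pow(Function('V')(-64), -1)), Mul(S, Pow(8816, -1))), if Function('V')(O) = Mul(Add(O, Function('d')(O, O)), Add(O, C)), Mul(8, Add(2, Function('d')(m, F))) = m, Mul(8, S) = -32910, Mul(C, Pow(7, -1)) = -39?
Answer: Rational(-205230291, 439706816) ≈ -0.46674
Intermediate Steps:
C = -273 (C = Mul(7, -39) = -273)
S = Rational(-16455, 4) (S = Mul(Rational(1, 8), -32910) = Rational(-16455, 4) ≈ -4113.8)
Function('d')(m, F) = Add(-2, Mul(Rational(1, 8), m))
Function('V')(O) = Mul(Add(-273, O), Add(-2, Mul(Rational(9, 8), O))) (Function('V')(O) = Mul(Add(O, Add(-2, Mul(Rational(1, 8), O))), Add(O, -273)) = Mul(Add(-2, Mul(Rational(9, 8), O)), Add(-273, O)) = Mul(Add(-273, O), Add(-2, Mul(Rational(9, 8), O))))
Add(Mul(Function('u')(-3), Pow(Function('V')(-64), -1)), Mul(S, Pow(8816, -1))) = Add(Mul(-3, Pow(Add(546, Mul(Rational(-2473, 8), -64), Mul(Rational(9, 8), Pow(-64, 2))), -1)), Mul(Rational(-16455, 4), Pow(8816, -1))) = Add(Mul(-3, Pow(Add(546, 19784, Mul(Rational(9, 8), 4096)), -1)), Mul(Rational(-16455, 4), Rational(1, 8816))) = Add(Mul(-3, Pow(Add(546, 19784, 4608), -1)), Rational(-16455, 35264)) = Add(Mul(-3, Pow(24938, -1)), Rational(-16455, 35264)) = Add(Mul(-3, Rational(1, 24938)), Rational(-16455, 35264)) = Add(Rational(-3, 24938), Rational(-16455, 35264)) = Rational(-205230291, 439706816)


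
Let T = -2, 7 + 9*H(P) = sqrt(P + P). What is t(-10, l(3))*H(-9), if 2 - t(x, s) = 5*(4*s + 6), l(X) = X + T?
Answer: 112/3 - 16*I*sqrt(2) ≈ 37.333 - 22.627*I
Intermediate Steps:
H(P) = -7/9 + sqrt(2)*sqrt(P)/9 (H(P) = -7/9 + sqrt(P + P)/9 = -7/9 + sqrt(2*P)/9 = -7/9 + (sqrt(2)*sqrt(P))/9 = -7/9 + sqrt(2)*sqrt(P)/9)
l(X) = -2 + X (l(X) = X - 2 = -2 + X)
t(x, s) = -28 - 20*s (t(x, s) = 2 - 5*(4*s + 6) = 2 - 5*(6 + 4*s) = 2 - (30 + 20*s) = 2 + (-30 - 20*s) = -28 - 20*s)
t(-10, l(3))*H(-9) = (-28 - 20*(-2 + 3))*(-7/9 + sqrt(2)*sqrt(-9)/9) = (-28 - 20*1)*(-7/9 + sqrt(2)*(3*I)/9) = (-28 - 20)*(-7/9 + I*sqrt(2)/3) = -48*(-7/9 + I*sqrt(2)/3) = 112/3 - 16*I*sqrt(2)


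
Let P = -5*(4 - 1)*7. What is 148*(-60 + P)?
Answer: -24420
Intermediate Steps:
P = -105 (P = -5*3*7 = -15*7 = -105)
148*(-60 + P) = 148*(-60 - 105) = 148*(-165) = -24420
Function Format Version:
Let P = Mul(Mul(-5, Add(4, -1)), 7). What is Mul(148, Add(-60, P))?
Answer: -24420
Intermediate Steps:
P = -105 (P = Mul(Mul(-5, 3), 7) = Mul(-15, 7) = -105)
Mul(148, Add(-60, P)) = Mul(148, Add(-60, -105)) = Mul(148, -165) = -24420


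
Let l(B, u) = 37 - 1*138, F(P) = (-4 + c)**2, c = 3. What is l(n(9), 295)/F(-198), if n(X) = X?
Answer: -101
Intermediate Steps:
F(P) = 1 (F(P) = (-4 + 3)**2 = (-1)**2 = 1)
l(B, u) = -101 (l(B, u) = 37 - 138 = -101)
l(n(9), 295)/F(-198) = -101/1 = -101*1 = -101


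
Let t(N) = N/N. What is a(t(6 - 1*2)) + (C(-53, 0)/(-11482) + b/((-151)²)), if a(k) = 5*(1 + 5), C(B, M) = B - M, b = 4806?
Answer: 7910423405/261801082 ≈ 30.215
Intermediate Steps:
t(N) = 1
a(k) = 30 (a(k) = 5*6 = 30)
a(t(6 - 1*2)) + (C(-53, 0)/(-11482) + b/((-151)²)) = 30 + ((-53 - 1*0)/(-11482) + 4806/((-151)²)) = 30 + ((-53 + 0)*(-1/11482) + 4806/22801) = 30 + (-53*(-1/11482) + 4806*(1/22801)) = 30 + (53/11482 + 4806/22801) = 30 + 56390945/261801082 = 7910423405/261801082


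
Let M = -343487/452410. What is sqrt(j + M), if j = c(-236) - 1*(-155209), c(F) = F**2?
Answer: 3*sqrt(4796309445041870)/452410 ≈ 459.24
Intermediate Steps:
M = -343487/452410 (M = -343487*1/452410 = -343487/452410 ≈ -0.75924)
j = 210905 (j = (-236)**2 - 1*(-155209) = 55696 + 155209 = 210905)
sqrt(j + M) = sqrt(210905 - 343487/452410) = sqrt(95415187563/452410) = 3*sqrt(4796309445041870)/452410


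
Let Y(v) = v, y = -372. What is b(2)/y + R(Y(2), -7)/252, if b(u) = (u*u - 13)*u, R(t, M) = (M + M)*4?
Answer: -97/558 ≈ -0.17384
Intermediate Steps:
R(t, M) = 8*M (R(t, M) = (2*M)*4 = 8*M)
b(u) = u*(-13 + u**2) (b(u) = (u**2 - 13)*u = (-13 + u**2)*u = u*(-13 + u**2))
b(2)/y + R(Y(2), -7)/252 = (2*(-13 + 2**2))/(-372) + (8*(-7))/252 = (2*(-13 + 4))*(-1/372) - 56*1/252 = (2*(-9))*(-1/372) - 2/9 = -18*(-1/372) - 2/9 = 3/62 - 2/9 = -97/558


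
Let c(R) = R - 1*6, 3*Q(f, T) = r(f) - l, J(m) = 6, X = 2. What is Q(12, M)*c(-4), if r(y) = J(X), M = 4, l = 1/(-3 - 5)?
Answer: -245/12 ≈ -20.417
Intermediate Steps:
l = -⅛ (l = 1/(-8) = -⅛ ≈ -0.12500)
r(y) = 6
Q(f, T) = 49/24 (Q(f, T) = (6 - 1*(-⅛))/3 = (6 + ⅛)/3 = (⅓)*(49/8) = 49/24)
c(R) = -6 + R (c(R) = R - 6 = -6 + R)
Q(12, M)*c(-4) = 49*(-6 - 4)/24 = (49/24)*(-10) = -245/12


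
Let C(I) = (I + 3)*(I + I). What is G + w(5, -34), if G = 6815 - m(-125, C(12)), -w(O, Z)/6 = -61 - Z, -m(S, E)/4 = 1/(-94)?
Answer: 327917/47 ≈ 6977.0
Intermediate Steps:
C(I) = 2*I*(3 + I) (C(I) = (3 + I)*(2*I) = 2*I*(3 + I))
m(S, E) = 2/47 (m(S, E) = -4/(-94) = -4*(-1/94) = 2/47)
w(O, Z) = 366 + 6*Z (w(O, Z) = -6*(-61 - Z) = 366 + 6*Z)
G = 320303/47 (G = 6815 - 1*2/47 = 6815 - 2/47 = 320303/47 ≈ 6815.0)
G + w(5, -34) = 320303/47 + (366 + 6*(-34)) = 320303/47 + (366 - 204) = 320303/47 + 162 = 327917/47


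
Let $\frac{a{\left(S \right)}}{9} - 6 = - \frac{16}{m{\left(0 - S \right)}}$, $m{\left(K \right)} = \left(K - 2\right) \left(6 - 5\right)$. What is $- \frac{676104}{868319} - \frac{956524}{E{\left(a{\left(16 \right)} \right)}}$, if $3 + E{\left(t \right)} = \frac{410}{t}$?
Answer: $- \frac{6436920645371}{24312932} \approx -2.6475 \cdot 10^{5}$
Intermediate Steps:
$m{\left(K \right)} = -2 + K$ ($m{\left(K \right)} = \left(-2 + K\right) 1 = -2 + K$)
$a{\left(S \right)} = 54 - \frac{144}{-2 - S}$ ($a{\left(S \right)} = 54 + 9 \left(- \frac{16}{-2 + \left(0 - S\right)}\right) = 54 + 9 \left(- \frac{16}{-2 - S}\right) = 54 - \frac{144}{-2 - S}$)
$E{\left(t \right)} = -3 + \frac{410}{t}$
$- \frac{676104}{868319} - \frac{956524}{E{\left(a{\left(16 \right)} \right)}} = - \frac{676104}{868319} - \frac{956524}{-3 + \frac{410}{18 \frac{1}{2 + 16} \left(14 + 3 \cdot 16\right)}} = \left(-676104\right) \frac{1}{868319} - \frac{956524}{-3 + \frac{410}{18 \cdot \frac{1}{18} \left(14 + 48\right)}} = - \frac{676104}{868319} - \frac{956524}{-3 + \frac{410}{18 \cdot \frac{1}{18} \cdot 62}} = - \frac{676104}{868319} - \frac{956524}{-3 + \frac{410}{62}} = - \frac{676104}{868319} - \frac{956524}{-3 + 410 \cdot \frac{1}{62}} = - \frac{676104}{868319} - \frac{956524}{-3 + \frac{205}{31}} = - \frac{676104}{868319} - \frac{956524}{\frac{112}{31}} = - \frac{676104}{868319} - \frac{7413061}{28} = - \frac{6436920645371}{24312932}$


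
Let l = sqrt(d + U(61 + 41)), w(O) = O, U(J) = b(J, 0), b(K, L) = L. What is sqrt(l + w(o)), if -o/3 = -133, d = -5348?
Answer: sqrt(399 + 2*I*sqrt(1337)) ≈ 20.058 + 1.823*I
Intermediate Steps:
o = 399 (o = -3*(-133) = 399)
U(J) = 0
l = 2*I*sqrt(1337) (l = sqrt(-5348 + 0) = sqrt(-5348) = 2*I*sqrt(1337) ≈ 73.13*I)
sqrt(l + w(o)) = sqrt(2*I*sqrt(1337) + 399) = sqrt(399 + 2*I*sqrt(1337))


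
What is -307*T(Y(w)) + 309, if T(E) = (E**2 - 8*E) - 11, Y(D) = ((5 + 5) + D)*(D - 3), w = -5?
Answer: -585754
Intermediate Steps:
Y(D) = (-3 + D)*(10 + D) (Y(D) = (10 + D)*(-3 + D) = (-3 + D)*(10 + D))
T(E) = -11 + E**2 - 8*E
-307*T(Y(w)) + 309 = -307*(-11 + (-30 + (-5)**2 + 7*(-5))**2 - 8*(-30 + (-5)**2 + 7*(-5))) + 309 = -307*(-11 + (-30 + 25 - 35)**2 - 8*(-30 + 25 - 35)) + 309 = -307*(-11 + (-40)**2 - 8*(-40)) + 309 = -307*(-11 + 1600 + 320) + 309 = -307*1909 + 309 = -586063 + 309 = -585754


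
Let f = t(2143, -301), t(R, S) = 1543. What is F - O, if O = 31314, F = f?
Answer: -29771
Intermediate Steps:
f = 1543
F = 1543
F - O = 1543 - 1*31314 = 1543 - 31314 = -29771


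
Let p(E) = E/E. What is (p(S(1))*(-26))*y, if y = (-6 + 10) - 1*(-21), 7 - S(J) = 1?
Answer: -650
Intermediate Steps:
S(J) = 6 (S(J) = 7 - 1*1 = 7 - 1 = 6)
y = 25 (y = 4 + 21 = 25)
p(E) = 1
(p(S(1))*(-26))*y = (1*(-26))*25 = -26*25 = -650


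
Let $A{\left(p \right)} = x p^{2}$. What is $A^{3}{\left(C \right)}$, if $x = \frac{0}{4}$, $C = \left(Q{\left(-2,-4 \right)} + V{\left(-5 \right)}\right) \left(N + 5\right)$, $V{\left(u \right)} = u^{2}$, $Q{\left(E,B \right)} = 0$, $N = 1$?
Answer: $0$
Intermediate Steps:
$C = 150$ ($C = \left(0 + \left(-5\right)^{2}\right) \left(1 + 5\right) = \left(0 + 25\right) 6 = 25 \cdot 6 = 150$)
$x = 0$ ($x = 0 \cdot \frac{1}{4} = 0$)
$A{\left(p \right)} = 0$ ($A{\left(p \right)} = 0 p^{2} = 0$)
$A^{3}{\left(C \right)} = 0^{3} = 0$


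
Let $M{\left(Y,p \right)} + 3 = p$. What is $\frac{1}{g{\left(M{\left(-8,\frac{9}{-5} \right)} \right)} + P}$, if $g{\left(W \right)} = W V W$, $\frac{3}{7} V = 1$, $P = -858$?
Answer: $- \frac{25}{20106} \approx -0.0012434$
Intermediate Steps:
$M{\left(Y,p \right)} = -3 + p$
$V = \frac{7}{3}$ ($V = \frac{7}{3} \cdot 1 = \frac{7}{3} \approx 2.3333$)
$g{\left(W \right)} = \frac{7 W^{2}}{3}$ ($g{\left(W \right)} = W \frac{7}{3} W = \frac{7 W}{3} W = \frac{7 W^{2}}{3}$)
$\frac{1}{g{\left(M{\left(-8,\frac{9}{-5} \right)} \right)} + P} = \frac{1}{\frac{7 \left(-3 + \frac{9}{-5}\right)^{2}}{3} - 858} = \frac{1}{\frac{7 \left(-3 + 9 \left(- \frac{1}{5}\right)\right)^{2}}{3} - 858} = \frac{1}{\frac{7 \left(-3 - \frac{9}{5}\right)^{2}}{3} - 858} = \frac{1}{\frac{7 \left(- \frac{24}{5}\right)^{2}}{3} - 858} = \frac{1}{\frac{7}{3} \cdot \frac{576}{25} - 858} = \frac{1}{\frac{1344}{25} - 858} = \frac{1}{- \frac{20106}{25}} = - \frac{25}{20106}$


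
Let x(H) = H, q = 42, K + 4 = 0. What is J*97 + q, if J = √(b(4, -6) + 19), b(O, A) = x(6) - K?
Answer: 42 + 97*√29 ≈ 564.36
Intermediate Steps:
K = -4 (K = -4 + 0 = -4)
b(O, A) = 10 (b(O, A) = 6 - 1*(-4) = 6 + 4 = 10)
J = √29 (J = √(10 + 19) = √29 ≈ 5.3852)
J*97 + q = √29*97 + 42 = 97*√29 + 42 = 42 + 97*√29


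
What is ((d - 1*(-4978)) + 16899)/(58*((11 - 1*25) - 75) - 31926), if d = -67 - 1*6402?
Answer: -963/2318 ≈ -0.41544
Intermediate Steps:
d = -6469 (d = -67 - 6402 = -6469)
((d - 1*(-4978)) + 16899)/(58*((11 - 1*25) - 75) - 31926) = ((-6469 - 1*(-4978)) + 16899)/(58*((11 - 1*25) - 75) - 31926) = ((-6469 + 4978) + 16899)/(58*((11 - 25) - 75) - 31926) = (-1491 + 16899)/(58*(-14 - 75) - 31926) = 15408/(58*(-89) - 31926) = 15408/(-5162 - 31926) = 15408/(-37088) = 15408*(-1/37088) = -963/2318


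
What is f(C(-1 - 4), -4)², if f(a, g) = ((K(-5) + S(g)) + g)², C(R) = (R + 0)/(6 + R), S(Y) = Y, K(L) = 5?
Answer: 81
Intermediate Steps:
C(R) = R/(6 + R)
f(a, g) = (5 + 2*g)² (f(a, g) = ((5 + g) + g)² = (5 + 2*g)²)
f(C(-1 - 4), -4)² = ((5 + 2*(-4))²)² = ((5 - 8)²)² = ((-3)²)² = 9² = 81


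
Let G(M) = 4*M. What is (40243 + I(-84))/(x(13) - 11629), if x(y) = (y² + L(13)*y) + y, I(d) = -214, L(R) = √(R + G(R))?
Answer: -458211963/131022824 - 520377*√65/131022824 ≈ -3.5292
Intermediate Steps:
L(R) = √5*√R (L(R) = √(R + 4*R) = √(5*R) = √5*√R)
x(y) = y + y² + y*√65 (x(y) = (y² + (√5*√13)*y) + y = (y² + √65*y) + y = (y² + y*√65) + y = y + y² + y*√65)
(40243 + I(-84))/(x(13) - 11629) = (40243 - 214)/(13*(1 + 13 + √65) - 11629) = 40029/(13*(14 + √65) - 11629) = 40029/((182 + 13*√65) - 11629) = 40029/(-11447 + 13*√65)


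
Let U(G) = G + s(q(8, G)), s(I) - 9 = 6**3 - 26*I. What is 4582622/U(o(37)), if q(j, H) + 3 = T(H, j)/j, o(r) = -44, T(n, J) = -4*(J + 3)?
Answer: 2291311/201 ≈ 11400.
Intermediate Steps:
T(n, J) = -12 - 4*J (T(n, J) = -4*(3 + J) = -12 - 4*J)
q(j, H) = -3 + (-12 - 4*j)/j
s(I) = 225 - 26*I (s(I) = 9 + (6**3 - 26*I) = 9 + (216 - 26*I) = 225 - 26*I)
U(G) = 446 + G (U(G) = G + (225 - 26*(-7 - 12/8)) = G + (225 - 26*(-7 - 12*1/8)) = G + (225 - 26*(-7 - 3/2)) = G + (225 - 26*(-17/2)) = G + (225 + 221) = G + 446 = 446 + G)
4582622/U(o(37)) = 4582622/(446 - 44) = 4582622/402 = 4582622*(1/402) = 2291311/201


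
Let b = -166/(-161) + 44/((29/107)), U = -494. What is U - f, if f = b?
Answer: -3069288/4669 ≈ -657.38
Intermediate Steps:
b = 762802/4669 (b = -166*(-1/161) + 44/((29*(1/107))) = 166/161 + 44/(29/107) = 166/161 + 44*(107/29) = 166/161 + 4708/29 = 762802/4669 ≈ 163.38)
f = 762802/4669 ≈ 163.38
U - f = -494 - 1*762802/4669 = -494 - 762802/4669 = -3069288/4669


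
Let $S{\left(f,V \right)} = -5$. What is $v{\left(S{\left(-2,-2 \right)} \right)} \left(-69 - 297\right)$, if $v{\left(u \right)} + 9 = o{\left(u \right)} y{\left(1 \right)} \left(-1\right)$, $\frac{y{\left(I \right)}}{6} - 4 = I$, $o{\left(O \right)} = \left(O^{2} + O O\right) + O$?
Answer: $497394$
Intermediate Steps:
$o{\left(O \right)} = O + 2 O^{2}$ ($o{\left(O \right)} = \left(O^{2} + O^{2}\right) + O = 2 O^{2} + O = O + 2 O^{2}$)
$y{\left(I \right)} = 24 + 6 I$
$v{\left(u \right)} = -9 - 30 u \left(1 + 2 u\right)$ ($v{\left(u \right)} = -9 + u \left(1 + 2 u\right) \left(24 + 6 \cdot 1\right) \left(-1\right) = -9 + u \left(1 + 2 u\right) \left(24 + 6\right) \left(-1\right) = -9 + u \left(1 + 2 u\right) 30 \left(-1\right) = -9 + 30 u \left(1 + 2 u\right) \left(-1\right) = -9 - 30 u \left(1 + 2 u\right)$)
$v{\left(S{\left(-2,-2 \right)} \right)} \left(-69 - 297\right) = \left(-9 - 60 \left(-5\right)^{2} - -150\right) \left(-69 - 297\right) = \left(-9 - 1500 + 150\right) \left(-366\right) = \left(-1359\right) \left(-366\right) = 497394$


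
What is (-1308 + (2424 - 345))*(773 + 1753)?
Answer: 1947546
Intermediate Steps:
(-1308 + (2424 - 345))*(773 + 1753) = (-1308 + 2079)*2526 = 771*2526 = 1947546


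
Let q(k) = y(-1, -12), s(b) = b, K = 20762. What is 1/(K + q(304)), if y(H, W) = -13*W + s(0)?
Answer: 1/20918 ≈ 4.7806e-5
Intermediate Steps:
y(H, W) = -13*W (y(H, W) = -13*W + 0 = -13*W)
q(k) = 156 (q(k) = -13*(-12) = 156)
1/(K + q(304)) = 1/(20762 + 156) = 1/20918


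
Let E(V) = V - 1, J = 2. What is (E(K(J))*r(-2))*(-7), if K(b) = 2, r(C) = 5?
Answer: -35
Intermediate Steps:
E(V) = -1 + V
(E(K(J))*r(-2))*(-7) = ((-1 + 2)*5)*(-7) = (1*5)*(-7) = 5*(-7) = -35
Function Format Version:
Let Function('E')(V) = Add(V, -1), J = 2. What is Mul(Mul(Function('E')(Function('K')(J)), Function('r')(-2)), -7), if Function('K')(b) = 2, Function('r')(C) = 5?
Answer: -35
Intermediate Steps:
Function('E')(V) = Add(-1, V)
Mul(Mul(Function('E')(Function('K')(J)), Function('r')(-2)), -7) = Mul(Mul(Add(-1, 2), 5), -7) = Mul(Mul(1, 5), -7) = Mul(5, -7) = -35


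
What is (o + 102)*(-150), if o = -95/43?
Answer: -643650/43 ≈ -14969.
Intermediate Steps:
o = -95/43 (o = -95*1/43 = -95/43 ≈ -2.2093)
(o + 102)*(-150) = (-95/43 + 102)*(-150) = (4291/43)*(-150) = -643650/43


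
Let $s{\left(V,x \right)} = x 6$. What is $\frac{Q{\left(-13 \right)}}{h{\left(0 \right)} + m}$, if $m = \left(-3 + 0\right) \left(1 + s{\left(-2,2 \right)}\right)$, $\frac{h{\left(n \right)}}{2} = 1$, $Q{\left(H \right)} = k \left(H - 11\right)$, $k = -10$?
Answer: $- \frac{240}{37} \approx -6.4865$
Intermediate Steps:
$Q{\left(H \right)} = 110 - 10 H$ ($Q{\left(H \right)} = - 10 \left(H - 11\right) = - 10 \left(-11 + H\right) = 110 - 10 H$)
$h{\left(n \right)} = 2$ ($h{\left(n \right)} = 2 \cdot 1 = 2$)
$s{\left(V,x \right)} = 6 x$
$m = -39$ ($m = \left(-3 + 0\right) \left(1 + 6 \cdot 2\right) = - 3 \left(1 + 12\right) = \left(-3\right) 13 = -39$)
$\frac{Q{\left(-13 \right)}}{h{\left(0 \right)} + m} = \frac{110 - -130}{2 - 39} = \frac{110 + 130}{-37} = 240 \left(- \frac{1}{37}\right) = - \frac{240}{37}$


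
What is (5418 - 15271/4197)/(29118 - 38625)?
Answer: -22724075/39900879 ≈ -0.56951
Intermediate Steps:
(5418 - 15271/4197)/(29118 - 38625) = (5418 - 15271*1/4197)/(-9507) = (5418 - 15271/4197)*(-1/9507) = (22724075/4197)*(-1/9507) = -22724075/39900879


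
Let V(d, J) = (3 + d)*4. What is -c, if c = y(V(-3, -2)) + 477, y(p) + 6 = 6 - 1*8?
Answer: -469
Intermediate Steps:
V(d, J) = 12 + 4*d
y(p) = -8 (y(p) = -6 + (6 - 1*8) = -6 + (6 - 8) = -6 - 2 = -8)
c = 469 (c = -8 + 477 = 469)
-c = -1*469 = -469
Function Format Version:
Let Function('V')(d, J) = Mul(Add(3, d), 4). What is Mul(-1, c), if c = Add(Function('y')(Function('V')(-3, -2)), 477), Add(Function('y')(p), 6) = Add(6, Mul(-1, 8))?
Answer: -469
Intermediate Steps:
Function('V')(d, J) = Add(12, Mul(4, d))
Function('y')(p) = -8 (Function('y')(p) = Add(-6, Add(6, Mul(-1, 8))) = Add(-6, Add(6, -8)) = Add(-6, -2) = -8)
c = 469 (c = Add(-8, 477) = 469)
Mul(-1, c) = Mul(-1, 469) = -469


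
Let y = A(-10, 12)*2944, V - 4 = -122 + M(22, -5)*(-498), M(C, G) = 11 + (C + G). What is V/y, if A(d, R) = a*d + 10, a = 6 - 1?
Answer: 7031/58880 ≈ 0.11941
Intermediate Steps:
a = 5
A(d, R) = 10 + 5*d (A(d, R) = 5*d + 10 = 10 + 5*d)
M(C, G) = 11 + C + G
V = -14062 (V = 4 + (-122 + (11 + 22 - 5)*(-498)) = 4 + (-122 + 28*(-498)) = 4 + (-122 - 13944) = 4 - 14066 = -14062)
y = -117760 (y = (10 + 5*(-10))*2944 = (10 - 50)*2944 = -40*2944 = -117760)
V/y = -14062/(-117760) = -14062*(-1/117760) = 7031/58880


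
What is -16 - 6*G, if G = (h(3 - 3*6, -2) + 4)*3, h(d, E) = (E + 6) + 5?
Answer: -250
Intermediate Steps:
h(d, E) = 11 + E (h(d, E) = (6 + E) + 5 = 11 + E)
G = 39 (G = ((11 - 2) + 4)*3 = (9 + 4)*3 = 13*3 = 39)
-16 - 6*G = -16 - 6*39 = -16 - 234 = -250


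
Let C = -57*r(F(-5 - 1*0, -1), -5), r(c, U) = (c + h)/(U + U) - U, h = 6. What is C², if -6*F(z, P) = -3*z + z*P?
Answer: 1819801/25 ≈ 72792.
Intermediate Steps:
F(z, P) = z/2 - P*z/6 (F(z, P) = -(-3*z + z*P)/6 = -(-3*z + P*z)/6 = z/2 - P*z/6)
r(c, U) = -U + (6 + c)/(2*U) (r(c, U) = (c + 6)/(U + U) - U = (6 + c)/((2*U)) - U = (6 + c)*(1/(2*U)) - U = (6 + c)/(2*U) - U = -U + (6 + c)/(2*U))
C = -1349/5 (C = -57*(3 + ((-5 - 1*0)*(3 - 1*(-1))/6)/2 - 1*(-5)²)/(-5) = -(-57)*(3 + ((-5 + 0)*(3 + 1)/6)/2 - 1*25)/5 = -(-57)*(3 + ((⅙)*(-5)*4)/2 - 25)/5 = -(-57)*(3 + (½)*(-10/3) - 25)/5 = -(-57)*(3 - 5/3 - 25)/5 = -(-57)*(-71)/(5*3) = -57*71/15 = -1349/5 ≈ -269.80)
C² = (-1349/5)² = 1819801/25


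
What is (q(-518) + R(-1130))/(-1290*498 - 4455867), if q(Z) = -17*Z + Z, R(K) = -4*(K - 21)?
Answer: -12892/5098287 ≈ -0.0025287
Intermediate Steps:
R(K) = 84 - 4*K (R(K) = -4*(-21 + K) = 84 - 4*K)
q(Z) = -16*Z
(q(-518) + R(-1130))/(-1290*498 - 4455867) = (-16*(-518) + (84 - 4*(-1130)))/(-1290*498 - 4455867) = (8288 + (84 + 4520))/(-642420 - 4455867) = (8288 + 4604)/(-5098287) = 12892*(-1/5098287) = -12892/5098287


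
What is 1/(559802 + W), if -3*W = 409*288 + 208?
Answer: 3/1561406 ≈ 1.9213e-6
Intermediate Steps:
W = -118000/3 (W = -(409*288 + 208)/3 = -(117792 + 208)/3 = -1/3*118000 = -118000/3 ≈ -39333.)
1/(559802 + W) = 1/(559802 - 118000/3) = 1/(1561406/3) = 3/1561406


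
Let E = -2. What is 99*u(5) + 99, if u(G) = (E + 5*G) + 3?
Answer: 2673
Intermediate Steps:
u(G) = 1 + 5*G (u(G) = (-2 + 5*G) + 3 = 1 + 5*G)
99*u(5) + 99 = 99*(1 + 5*5) + 99 = 99*(1 + 25) + 99 = 99*26 + 99 = 2574 + 99 = 2673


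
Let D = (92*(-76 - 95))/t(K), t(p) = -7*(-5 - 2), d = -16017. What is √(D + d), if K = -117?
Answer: 53*I*√285/7 ≈ 127.82*I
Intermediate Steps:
t(p) = 49 (t(p) = -7*(-7) = 49)
D = -15732/49 (D = (92*(-76 - 95))/49 = (92*(-171))*(1/49) = -15732*1/49 = -15732/49 ≈ -321.06)
√(D + d) = √(-15732/49 - 16017) = √(-800565/49) = 53*I*√285/7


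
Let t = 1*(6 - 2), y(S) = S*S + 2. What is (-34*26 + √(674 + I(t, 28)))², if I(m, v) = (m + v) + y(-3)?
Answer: (884 - √717)² ≈ 7.3483e+5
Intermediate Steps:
y(S) = 2 + S² (y(S) = S² + 2 = 2 + S²)
t = 4 (t = 1*4 = 4)
I(m, v) = 11 + m + v (I(m, v) = (m + v) + (2 + (-3)²) = (m + v) + (2 + 9) = (m + v) + 11 = 11 + m + v)
(-34*26 + √(674 + I(t, 28)))² = (-34*26 + √(674 + (11 + 4 + 28)))² = (-884 + √(674 + 43))² = (-884 + √717)²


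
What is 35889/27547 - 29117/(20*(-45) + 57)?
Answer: 832340426/23222121 ≈ 35.843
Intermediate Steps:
35889/27547 - 29117/(20*(-45) + 57) = 35889*(1/27547) - 29117/(-900 + 57) = 35889/27547 - 29117/(-843) = 35889/27547 - 29117*(-1/843) = 35889/27547 + 29117/843 = 832340426/23222121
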